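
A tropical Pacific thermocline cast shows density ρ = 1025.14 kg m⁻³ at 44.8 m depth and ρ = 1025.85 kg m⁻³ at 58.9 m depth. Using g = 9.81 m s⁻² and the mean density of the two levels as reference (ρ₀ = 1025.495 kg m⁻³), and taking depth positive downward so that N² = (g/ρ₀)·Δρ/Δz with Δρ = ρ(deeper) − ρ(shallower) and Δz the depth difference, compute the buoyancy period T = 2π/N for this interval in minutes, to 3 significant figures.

Δρ = 1025.85 − 1025.14 = 0.71 kg m⁻³ over Δz = 58.9 − 44.8 = 14.1 m.
N² = (9.81/1025.495) × (0.71/14.1) = 4.8170 × 10⁻⁴ s⁻².
N = √(4.8170 × 10⁻⁴) = 0.021948 rad s⁻¹, so T = 2π/N = 286.28 s = 4.7713 min ≈ 4.77 min.

4.77 min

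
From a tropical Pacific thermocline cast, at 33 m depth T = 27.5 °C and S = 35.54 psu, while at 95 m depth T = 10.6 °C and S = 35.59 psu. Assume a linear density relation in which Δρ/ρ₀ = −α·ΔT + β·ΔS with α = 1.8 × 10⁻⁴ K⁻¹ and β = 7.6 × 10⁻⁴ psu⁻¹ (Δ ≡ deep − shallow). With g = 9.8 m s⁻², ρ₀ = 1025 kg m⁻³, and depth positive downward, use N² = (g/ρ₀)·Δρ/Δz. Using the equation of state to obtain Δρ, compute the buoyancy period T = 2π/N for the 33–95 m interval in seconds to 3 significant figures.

ΔT = -16.9 K, ΔS = +0.05 psu (deep − shallow).
Δρ/ρ₀ = −αΔT + βΔS = 3.042 × 10⁻³ + 3.80 × 10⁻⁵ = 3.08 × 10⁻³, so Δρ ≈ 3.157 kg m⁻³.
N² = (g/ρ₀)·Δρ/Δz = g·(Δρ/ρ₀)/Δz = 9.8 × 3.08 × 10⁻³ / 62 = 4.8684 × 10⁻⁴ s⁻².
N = √(4.8684 × 10⁻⁴) = 0.022064 rad s⁻¹ → T = 2π/N = 284.77 s ≈ 285 s.

285 s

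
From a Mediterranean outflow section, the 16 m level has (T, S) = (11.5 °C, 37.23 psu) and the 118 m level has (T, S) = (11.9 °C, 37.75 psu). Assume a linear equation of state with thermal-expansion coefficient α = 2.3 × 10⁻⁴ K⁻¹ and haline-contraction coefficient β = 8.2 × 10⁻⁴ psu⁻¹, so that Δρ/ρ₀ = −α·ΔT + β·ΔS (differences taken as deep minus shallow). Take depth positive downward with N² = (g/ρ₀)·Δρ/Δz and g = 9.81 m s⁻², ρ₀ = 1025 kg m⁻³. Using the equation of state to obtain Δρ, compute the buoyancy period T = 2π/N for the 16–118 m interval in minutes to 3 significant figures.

ΔT = +0.4 K, ΔS = +0.52 psu (deep − shallow).
Δρ/ρ₀ = −αΔT + βΔS = -9.20 × 10⁻⁵ + 4.264 × 10⁻⁴ = 3.344 × 10⁻⁴, so Δρ ≈ 0.3428 kg m⁻³.
N² = (g/ρ₀)·Δρ/Δz = g·(Δρ/ρ₀)/Δz = 9.81 × 3.344 × 10⁻⁴ / 102 = 3.2161 × 10⁻⁵ s⁻².
N = √(3.2161 × 10⁻⁵) = 5.6711 × 10⁻³ rad s⁻¹ → T = 2π/N = 1.1079 × 10³ s = 18.465 min ≈ 18.5 min.

18.5 min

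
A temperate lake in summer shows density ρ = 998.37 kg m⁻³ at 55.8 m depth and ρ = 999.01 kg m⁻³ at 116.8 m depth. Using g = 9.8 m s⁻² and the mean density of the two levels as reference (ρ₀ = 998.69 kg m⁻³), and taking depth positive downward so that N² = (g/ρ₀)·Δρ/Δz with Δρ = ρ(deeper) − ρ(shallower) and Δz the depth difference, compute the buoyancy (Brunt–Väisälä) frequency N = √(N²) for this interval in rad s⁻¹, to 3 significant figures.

0.0101 rad s⁻¹

Δρ = 999.01 − 998.37 = 0.64 kg m⁻³ over Δz = 116.8 − 55.8 = 61 m.
N² = (9.8/998.69) × (0.64/61) = 1.0295 × 10⁻⁴ s⁻².
N = √(1.0295 × 10⁻⁴) = 0.010146 rad s⁻¹ ≈ 0.0101 rad s⁻¹.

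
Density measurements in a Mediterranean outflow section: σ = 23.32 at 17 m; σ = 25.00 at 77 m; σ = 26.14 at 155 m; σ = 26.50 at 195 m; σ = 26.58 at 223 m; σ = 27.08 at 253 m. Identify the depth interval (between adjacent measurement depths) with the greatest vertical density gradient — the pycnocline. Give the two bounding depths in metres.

17–77 m

Compute the density gradient over each adjacent pair:
  17–77 m: Δρ/Δz = 1.68/60 = 0.028 kg m⁻⁴
  77–155 m: Δρ/Δz = 1.14/78 = 0.015 kg m⁻⁴
  155–195 m: Δρ/Δz = 0.36/40 = 9.0 × 10⁻³ kg m⁻⁴
  195–223 m: Δρ/Δz = 0.08/28 = 2.9 × 10⁻³ kg m⁻⁴
  223–253 m: Δρ/Δz = 0.50/30 = 0.017 kg m⁻⁴
The largest gradient is in the 17–77 m interval — the pycnocline.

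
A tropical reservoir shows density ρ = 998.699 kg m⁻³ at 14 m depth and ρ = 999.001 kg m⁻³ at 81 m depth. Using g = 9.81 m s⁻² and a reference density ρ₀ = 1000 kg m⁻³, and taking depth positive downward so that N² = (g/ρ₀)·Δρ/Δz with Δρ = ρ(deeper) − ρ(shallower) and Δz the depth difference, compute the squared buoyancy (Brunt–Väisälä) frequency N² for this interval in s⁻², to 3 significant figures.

Δρ = 999.001 − 998.699 = 0.302 kg m⁻³ over Δz = 81 − 14 = 67 m.
N² = (9.81/1000) × (0.302/67) = 4.4218 × 10⁻⁵ s⁻² ≈ 4.42 × 10⁻⁵ s⁻².

4.42 × 10⁻⁵ s⁻²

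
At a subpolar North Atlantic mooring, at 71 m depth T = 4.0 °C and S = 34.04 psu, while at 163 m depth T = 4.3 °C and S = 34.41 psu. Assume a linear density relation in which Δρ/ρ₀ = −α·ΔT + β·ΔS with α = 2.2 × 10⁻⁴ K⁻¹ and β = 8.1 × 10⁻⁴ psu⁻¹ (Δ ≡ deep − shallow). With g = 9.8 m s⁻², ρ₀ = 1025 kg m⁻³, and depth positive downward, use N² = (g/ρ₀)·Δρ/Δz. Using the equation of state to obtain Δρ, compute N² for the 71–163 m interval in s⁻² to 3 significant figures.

2.49 × 10⁻⁵ s⁻²

ΔT = +0.3 K, ΔS = +0.37 psu (deep − shallow).
Δρ/ρ₀ = −αΔT + βΔS = -6.60 × 10⁻⁵ + 2.997 × 10⁻⁴ = 2.337 × 10⁻⁴, so Δρ ≈ 0.2395 kg m⁻³.
N² = (g/ρ₀)·Δρ/Δz = g·(Δρ/ρ₀)/Δz = 9.8 × 2.337 × 10⁻⁴ / 92 = 2.4894 × 10⁻⁵ s⁻² ≈ 2.49 × 10⁻⁵ s⁻².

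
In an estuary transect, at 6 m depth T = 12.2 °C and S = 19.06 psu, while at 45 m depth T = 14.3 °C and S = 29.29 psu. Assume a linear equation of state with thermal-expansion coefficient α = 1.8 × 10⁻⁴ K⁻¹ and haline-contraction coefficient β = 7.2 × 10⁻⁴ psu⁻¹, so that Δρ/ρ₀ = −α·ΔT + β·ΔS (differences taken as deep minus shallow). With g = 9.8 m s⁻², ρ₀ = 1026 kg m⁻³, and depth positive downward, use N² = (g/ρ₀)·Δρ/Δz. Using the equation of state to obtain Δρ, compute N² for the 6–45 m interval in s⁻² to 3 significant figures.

1.76 × 10⁻³ s⁻²

ΔT = +2.1 K, ΔS = +10.23 psu (deep − shallow).
Δρ/ρ₀ = −αΔT + βΔS = -3.78 × 10⁻⁴ + 7.3656 × 10⁻³ = 6.9876 × 10⁻³, so Δρ ≈ 7.169 kg m⁻³.
N² = (g/ρ₀)·Δρ/Δz = g·(Δρ/ρ₀)/Δz = 9.8 × 6.9876 × 10⁻³ / 39 = 1.7559 × 10⁻³ s⁻² ≈ 1.76 × 10⁻³ s⁻².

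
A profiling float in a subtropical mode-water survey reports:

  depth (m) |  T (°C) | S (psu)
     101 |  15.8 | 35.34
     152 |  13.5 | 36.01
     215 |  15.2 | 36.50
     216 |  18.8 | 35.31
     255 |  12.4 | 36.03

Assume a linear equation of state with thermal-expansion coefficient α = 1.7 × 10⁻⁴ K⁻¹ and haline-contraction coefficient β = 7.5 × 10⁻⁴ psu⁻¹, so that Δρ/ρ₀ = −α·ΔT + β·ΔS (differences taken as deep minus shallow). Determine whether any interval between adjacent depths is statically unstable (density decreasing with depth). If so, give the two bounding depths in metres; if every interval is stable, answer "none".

Evaluate Δρ/ρ₀ = −αΔT + βΔS across each adjacent pair:
  101–152 m: −αΔT+βΔS = −(1.7 × 10⁻⁴)(-2.3)+(7.5 × 10⁻⁴)(+0.67) = 8.9 × 10⁻⁴ → stable
  152–215 m: −αΔT+βΔS = −(1.7 × 10⁻⁴)(+1.7)+(7.5 × 10⁻⁴)(+0.49) = 7.8 × 10⁻⁵ → stable
  215–216 m: −αΔT+βΔS = −(1.7 × 10⁻⁴)(+3.6)+(7.5 × 10⁻⁴)(-1.19) = -1.5 × 10⁻³ → UNSTABLE
  216–255 m: −αΔT+βΔS = −(1.7 × 10⁻⁴)(-6.4)+(7.5 × 10⁻⁴)(+0.72) = 1.6 × 10⁻³ → stable
The 215–216 m interval has Δρ < 0: lighter water underlies denser water.

215–216 m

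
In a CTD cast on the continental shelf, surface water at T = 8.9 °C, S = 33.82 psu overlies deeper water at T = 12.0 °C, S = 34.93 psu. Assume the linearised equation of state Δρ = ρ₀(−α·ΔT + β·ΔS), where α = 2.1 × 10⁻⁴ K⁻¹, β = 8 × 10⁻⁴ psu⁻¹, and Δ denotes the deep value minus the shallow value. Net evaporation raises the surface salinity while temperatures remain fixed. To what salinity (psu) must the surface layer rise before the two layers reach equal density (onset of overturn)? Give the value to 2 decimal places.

Neutral buoyancy requires −α(T_deep − T_surf) + β(S_deep − S_surf′) = 0.
S_surf′ = S_deep − (α/β)·ΔT = 34.93 − (2.1 × 10⁻⁴/8 × 10⁻⁴)·(+3.1) = 34.1163 psu.
Increase required: 34.1163 − 33.82 = 0.2963 psu.

34.12 psu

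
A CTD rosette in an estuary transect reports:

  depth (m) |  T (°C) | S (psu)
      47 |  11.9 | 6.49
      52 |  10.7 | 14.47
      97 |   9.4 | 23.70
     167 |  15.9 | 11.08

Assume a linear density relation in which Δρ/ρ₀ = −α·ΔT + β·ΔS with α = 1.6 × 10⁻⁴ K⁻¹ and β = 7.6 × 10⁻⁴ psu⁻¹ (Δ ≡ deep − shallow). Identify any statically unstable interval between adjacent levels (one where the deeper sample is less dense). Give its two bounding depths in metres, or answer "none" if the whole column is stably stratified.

Evaluate Δρ/ρ₀ = −αΔT + βΔS across each adjacent pair:
  47–52 m: −αΔT+βΔS = −(1.6 × 10⁻⁴)(-1.2)+(7.6 × 10⁻⁴)(+7.98) = 6.3 × 10⁻³ → stable
  52–97 m: −αΔT+βΔS = −(1.6 × 10⁻⁴)(-1.3)+(7.6 × 10⁻⁴)(+9.23) = 7.2 × 10⁻³ → stable
  97–167 m: −αΔT+βΔS = −(1.6 × 10⁻⁴)(+6.5)+(7.6 × 10⁻⁴)(-12.62) = -0.011 → UNSTABLE
The 97–167 m interval has Δρ < 0: lighter water underlies denser water.

97–167 m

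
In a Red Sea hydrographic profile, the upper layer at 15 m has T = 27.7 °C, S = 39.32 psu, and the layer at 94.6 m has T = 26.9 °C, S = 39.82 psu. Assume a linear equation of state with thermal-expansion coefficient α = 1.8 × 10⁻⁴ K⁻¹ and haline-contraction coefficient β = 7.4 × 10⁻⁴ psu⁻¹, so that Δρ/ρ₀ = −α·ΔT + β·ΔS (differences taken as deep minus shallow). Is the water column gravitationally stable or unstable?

ΔT = 26.9 − 27.7 = -0.8 K and ΔS = 39.82 − 39.32 = +0.50 psu (deep − shallow).
−αΔT = 1.44 × 10⁻⁴; βΔS = 3.70 × 10⁻⁴; sum Δρ/ρ₀ = 5.14 × 10⁻⁴.
Δρ/ρ₀ > 0, so Δρ > 0: deeper water is denser → statically stable.

stable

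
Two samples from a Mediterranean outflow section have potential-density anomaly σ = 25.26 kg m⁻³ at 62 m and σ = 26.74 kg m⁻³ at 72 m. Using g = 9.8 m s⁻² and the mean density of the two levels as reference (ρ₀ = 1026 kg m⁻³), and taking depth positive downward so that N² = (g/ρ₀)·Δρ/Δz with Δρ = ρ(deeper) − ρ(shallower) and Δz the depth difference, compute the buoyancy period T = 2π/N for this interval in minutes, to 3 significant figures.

Δρ = 1026.74 − 1025.26 = 1.48 kg m⁻³ over Δz = 72 − 62 = 10 m.
N² = (9.8/1026) × (1.48/10) = 1.4136 × 10⁻³ s⁻².
N = √(1.4136 × 10⁻³) = 0.037598 rad s⁻¹, so T = 2π/N = 167.11 s = 2.7852 min ≈ 2.79 min.

2.79 min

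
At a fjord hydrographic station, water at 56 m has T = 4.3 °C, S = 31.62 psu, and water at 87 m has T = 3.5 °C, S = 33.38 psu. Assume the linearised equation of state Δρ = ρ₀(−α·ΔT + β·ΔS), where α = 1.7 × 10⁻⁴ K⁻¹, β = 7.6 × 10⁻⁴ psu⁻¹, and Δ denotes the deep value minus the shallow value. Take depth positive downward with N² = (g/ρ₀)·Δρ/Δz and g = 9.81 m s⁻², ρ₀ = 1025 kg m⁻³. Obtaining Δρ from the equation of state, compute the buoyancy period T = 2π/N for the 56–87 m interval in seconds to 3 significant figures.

ΔT = -0.8 K, ΔS = +1.76 psu (deep − shallow).
Δρ/ρ₀ = −αΔT + βΔS = 1.36 × 10⁻⁴ + 1.3376 × 10⁻³ = 1.4736 × 10⁻³, so Δρ ≈ 1.510 kg m⁻³.
N² = (g/ρ₀)·Δρ/Δz = g·(Δρ/ρ₀)/Δz = 9.81 × 1.4736 × 10⁻³ / 31 = 4.6632 × 10⁻⁴ s⁻².
N = √(4.6632 × 10⁻⁴) = 0.021594 rad s⁻¹ → T = 2π/N = 290.97 s ≈ 291 s.

291 s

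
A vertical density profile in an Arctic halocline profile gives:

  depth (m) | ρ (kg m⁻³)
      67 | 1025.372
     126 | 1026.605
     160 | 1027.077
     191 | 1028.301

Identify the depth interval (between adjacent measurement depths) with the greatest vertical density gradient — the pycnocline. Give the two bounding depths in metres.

Compute the density gradient over each adjacent pair:
  67–126 m: Δρ/Δz = 1.233/59 = 0.021 kg m⁻⁴
  126–160 m: Δρ/Δz = 0.472/34 = 0.014 kg m⁻⁴
  160–191 m: Δρ/Δz = 1.224/31 = 0.039 kg m⁻⁴
The largest gradient is in the 160–191 m interval — the pycnocline.

160–191 m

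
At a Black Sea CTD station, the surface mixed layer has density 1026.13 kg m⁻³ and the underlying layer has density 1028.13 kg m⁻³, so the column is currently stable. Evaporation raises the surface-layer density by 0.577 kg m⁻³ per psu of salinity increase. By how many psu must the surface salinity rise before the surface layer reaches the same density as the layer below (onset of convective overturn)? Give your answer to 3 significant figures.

Density deficit of the surface layer: 1028.13 − 1026.13 = 2.0 kg m⁻³.
Required change = 2.0 / 0.577 = 3.47 psu.

3.47 psu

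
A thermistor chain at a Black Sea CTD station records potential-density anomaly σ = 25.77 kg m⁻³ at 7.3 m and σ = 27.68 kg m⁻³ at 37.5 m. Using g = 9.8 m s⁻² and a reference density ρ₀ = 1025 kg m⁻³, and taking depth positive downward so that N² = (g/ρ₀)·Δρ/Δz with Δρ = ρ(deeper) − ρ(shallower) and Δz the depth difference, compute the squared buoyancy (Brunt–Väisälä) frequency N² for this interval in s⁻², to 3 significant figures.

6.05 × 10⁻⁴ s⁻²

Δρ = 1027.68 − 1025.77 = 1.91 kg m⁻³ over Δz = 37.5 − 7.3 = 30.2 m.
N² = (9.8/1025) × (1.91/30.2) = 6.0468 × 10⁻⁴ s⁻² ≈ 6.05 × 10⁻⁴ s⁻².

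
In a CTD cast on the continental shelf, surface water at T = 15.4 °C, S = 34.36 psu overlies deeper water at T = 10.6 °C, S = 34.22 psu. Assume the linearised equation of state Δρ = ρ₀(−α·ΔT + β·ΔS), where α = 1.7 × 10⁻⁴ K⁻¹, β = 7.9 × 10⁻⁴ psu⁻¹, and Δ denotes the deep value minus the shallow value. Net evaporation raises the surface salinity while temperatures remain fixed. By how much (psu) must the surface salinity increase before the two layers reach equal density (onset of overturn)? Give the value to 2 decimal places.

0.89 psu

Neutral buoyancy requires −α(T_deep − T_surf) + β(S_deep − S_surf′) = 0.
S_surf′ = S_deep − (α/β)·ΔT = 34.22 − (1.7 × 10⁻⁴/7.9 × 10⁻⁴)·(-4.8) = 35.2529 psu.
Increase required: 35.2529 − 34.36 = 0.8929 psu.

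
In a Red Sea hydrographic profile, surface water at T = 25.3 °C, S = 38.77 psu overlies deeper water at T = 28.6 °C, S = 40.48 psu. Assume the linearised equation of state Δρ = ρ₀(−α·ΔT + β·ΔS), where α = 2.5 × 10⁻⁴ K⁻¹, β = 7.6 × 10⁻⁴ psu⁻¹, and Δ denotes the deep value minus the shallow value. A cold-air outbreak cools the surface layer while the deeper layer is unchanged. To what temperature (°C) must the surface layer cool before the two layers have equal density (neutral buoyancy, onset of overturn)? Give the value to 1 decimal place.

Neutral buoyancy requires Δρ = 0, i.e. −α(T_deep − T_surf′) + β(S_deep − S_surf) = 0.
T_surf′ = T_deep − (β/α)·ΔS = 28.6 − (7.6 × 10⁻⁴/2.5 × 10⁻⁴)·(+1.71) = 23.402 °C.
Cooling required: 25.3 − (23.402) = 1.898 °C.

23.4 °C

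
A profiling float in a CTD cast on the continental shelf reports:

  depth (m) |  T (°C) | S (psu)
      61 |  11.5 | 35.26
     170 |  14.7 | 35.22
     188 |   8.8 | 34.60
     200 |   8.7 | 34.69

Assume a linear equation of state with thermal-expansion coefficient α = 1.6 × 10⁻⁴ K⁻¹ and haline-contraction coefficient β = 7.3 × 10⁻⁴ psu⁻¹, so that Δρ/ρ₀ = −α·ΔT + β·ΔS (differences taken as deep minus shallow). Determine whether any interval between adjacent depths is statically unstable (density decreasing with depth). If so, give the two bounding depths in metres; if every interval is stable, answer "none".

61–170 m

Evaluate Δρ/ρ₀ = −αΔT + βΔS across each adjacent pair:
  61–170 m: −αΔT+βΔS = −(1.6 × 10⁻⁴)(+3.2)+(7.3 × 10⁻⁴)(-0.04) = -5.4 × 10⁻⁴ → UNSTABLE
  170–188 m: −αΔT+βΔS = −(1.6 × 10⁻⁴)(-5.9)+(7.3 × 10⁻⁴)(-0.62) = 4.9 × 10⁻⁴ → stable
  188–200 m: −αΔT+βΔS = −(1.6 × 10⁻⁴)(-0.1)+(7.3 × 10⁻⁴)(+0.09) = 8.2 × 10⁻⁵ → stable
The 61–170 m interval has Δρ < 0: lighter water underlies denser water.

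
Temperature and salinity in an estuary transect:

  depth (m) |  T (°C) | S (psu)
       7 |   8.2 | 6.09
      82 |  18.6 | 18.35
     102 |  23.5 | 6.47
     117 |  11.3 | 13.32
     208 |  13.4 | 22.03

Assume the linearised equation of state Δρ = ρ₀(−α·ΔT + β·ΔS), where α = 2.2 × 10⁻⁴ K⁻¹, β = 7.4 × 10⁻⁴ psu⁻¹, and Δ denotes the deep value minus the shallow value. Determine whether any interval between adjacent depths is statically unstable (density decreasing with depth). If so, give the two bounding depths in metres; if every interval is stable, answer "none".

Evaluate Δρ/ρ₀ = −αΔT + βΔS across each adjacent pair:
  7–82 m: −αΔT+βΔS = −(2.2 × 10⁻⁴)(+10.4)+(7.4 × 10⁻⁴)(+12.26) = 6.8 × 10⁻³ → stable
  82–102 m: −αΔT+βΔS = −(2.2 × 10⁻⁴)(+4.9)+(7.4 × 10⁻⁴)(-11.88) = -9.9 × 10⁻³ → UNSTABLE
  102–117 m: −αΔT+βΔS = −(2.2 × 10⁻⁴)(-12.2)+(7.4 × 10⁻⁴)(+6.85) = 7.8 × 10⁻³ → stable
  117–208 m: −αΔT+βΔS = −(2.2 × 10⁻⁴)(+2.1)+(7.4 × 10⁻⁴)(+8.71) = 6.0 × 10⁻³ → stable
The 82–102 m interval has Δρ < 0: lighter water underlies denser water.

82–102 m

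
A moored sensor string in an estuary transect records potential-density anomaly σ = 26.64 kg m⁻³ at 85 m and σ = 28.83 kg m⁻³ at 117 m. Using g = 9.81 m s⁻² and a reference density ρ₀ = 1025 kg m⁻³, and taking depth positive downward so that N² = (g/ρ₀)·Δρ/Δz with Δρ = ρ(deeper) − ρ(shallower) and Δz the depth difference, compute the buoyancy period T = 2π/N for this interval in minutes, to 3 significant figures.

Δρ = 1028.83 − 1026.64 = 2.19 kg m⁻³ over Δz = 117 − 85 = 32 m.
N² = (9.81/1025) × (2.19/32) = 6.5500 × 10⁻⁴ s⁻².
N = √(6.5500 × 10⁻⁴) = 0.025593 rad s⁻¹, so T = 2π/N = 245.50 s = 4.0917 min ≈ 4.09 min.

4.09 min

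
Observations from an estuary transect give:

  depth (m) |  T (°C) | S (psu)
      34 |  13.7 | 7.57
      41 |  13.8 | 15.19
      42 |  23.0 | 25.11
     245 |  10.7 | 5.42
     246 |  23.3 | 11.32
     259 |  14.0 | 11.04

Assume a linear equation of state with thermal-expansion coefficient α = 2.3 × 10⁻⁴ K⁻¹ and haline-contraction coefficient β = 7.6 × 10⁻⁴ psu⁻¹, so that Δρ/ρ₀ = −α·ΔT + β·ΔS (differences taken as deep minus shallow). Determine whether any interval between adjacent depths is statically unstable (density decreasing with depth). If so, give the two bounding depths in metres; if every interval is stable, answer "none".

42–245 m

Evaluate Δρ/ρ₀ = −αΔT + βΔS across each adjacent pair:
  34–41 m: −αΔT+βΔS = −(2.3 × 10⁻⁴)(+0.1)+(7.6 × 10⁻⁴)(+7.62) = 5.8 × 10⁻³ → stable
  41–42 m: −αΔT+βΔS = −(2.3 × 10⁻⁴)(+9.2)+(7.6 × 10⁻⁴)(+9.92) = 5.4 × 10⁻³ → stable
  42–245 m: −αΔT+βΔS = −(2.3 × 10⁻⁴)(-12.3)+(7.6 × 10⁻⁴)(-19.69) = -0.012 → UNSTABLE
  245–246 m: −αΔT+βΔS = −(2.3 × 10⁻⁴)(+12.6)+(7.6 × 10⁻⁴)(+5.90) = 1.6 × 10⁻³ → stable
  246–259 m: −αΔT+βΔS = −(2.3 × 10⁻⁴)(-9.3)+(7.6 × 10⁻⁴)(-0.28) = 1.9 × 10⁻³ → stable
The 42–245 m interval has Δρ < 0: lighter water underlies denser water.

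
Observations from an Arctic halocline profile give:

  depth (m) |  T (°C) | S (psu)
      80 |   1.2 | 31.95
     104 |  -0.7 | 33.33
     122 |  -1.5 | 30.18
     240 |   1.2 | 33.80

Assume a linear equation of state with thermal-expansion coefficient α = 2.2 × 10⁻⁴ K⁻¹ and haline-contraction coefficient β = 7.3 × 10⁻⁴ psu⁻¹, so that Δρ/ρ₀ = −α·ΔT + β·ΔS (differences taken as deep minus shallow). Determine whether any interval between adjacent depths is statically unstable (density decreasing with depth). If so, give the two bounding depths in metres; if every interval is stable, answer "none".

104–122 m

Evaluate Δρ/ρ₀ = −αΔT + βΔS across each adjacent pair:
  80–104 m: −αΔT+βΔS = −(2.2 × 10⁻⁴)(-1.9)+(7.3 × 10⁻⁴)(+1.38) = 1.4 × 10⁻³ → stable
  104–122 m: −αΔT+βΔS = −(2.2 × 10⁻⁴)(-0.8)+(7.3 × 10⁻⁴)(-3.15) = -2.1 × 10⁻³ → UNSTABLE
  122–240 m: −αΔT+βΔS = −(2.2 × 10⁻⁴)(+2.7)+(7.3 × 10⁻⁴)(+3.62) = 2.0 × 10⁻³ → stable
The 104–122 m interval has Δρ < 0: lighter water underlies denser water.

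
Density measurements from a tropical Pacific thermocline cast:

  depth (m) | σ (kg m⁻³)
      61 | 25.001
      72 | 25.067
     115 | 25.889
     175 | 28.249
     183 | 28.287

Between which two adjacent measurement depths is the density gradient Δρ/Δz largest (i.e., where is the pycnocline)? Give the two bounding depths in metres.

115–175 m

Compute the density gradient over each adjacent pair:
  61–72 m: Δρ/Δz = 0.066/11 = 6.0 × 10⁻³ kg m⁻⁴
  72–115 m: Δρ/Δz = 0.822/43 = 0.019 kg m⁻⁴
  115–175 m: Δρ/Δz = 2.360/60 = 0.039 kg m⁻⁴
  175–183 m: Δρ/Δz = 0.038/8 = 4.7 × 10⁻³ kg m⁻⁴
The largest gradient is in the 115–175 m interval — the pycnocline.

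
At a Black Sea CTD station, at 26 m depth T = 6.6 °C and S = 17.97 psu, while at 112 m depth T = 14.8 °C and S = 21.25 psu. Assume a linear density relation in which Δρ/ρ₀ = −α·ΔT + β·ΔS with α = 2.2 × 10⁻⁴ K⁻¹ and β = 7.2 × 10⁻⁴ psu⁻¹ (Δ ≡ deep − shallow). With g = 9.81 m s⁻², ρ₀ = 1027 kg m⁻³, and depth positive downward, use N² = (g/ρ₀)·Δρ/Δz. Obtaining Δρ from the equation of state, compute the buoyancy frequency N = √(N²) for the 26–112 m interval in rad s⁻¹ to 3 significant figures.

ΔT = +8.2 K, ΔS = +3.28 psu (deep − shallow).
Δρ/ρ₀ = −αΔT + βΔS = -1.804 × 10⁻³ + 2.3616 × 10⁻³ = 5.576 × 10⁻⁴, so Δρ ≈ 0.5727 kg m⁻³.
N² = (g/ρ₀)·Δρ/Δz = g·(Δρ/ρ₀)/Δz = 9.81 × 5.576 × 10⁻⁴ / 86 = 6.3605 × 10⁻⁵ s⁻².
N = √(6.3605 × 10⁻⁵) = 7.9753 × 10⁻³ rad s⁻¹ ≈ 7.98 × 10⁻³ rad s⁻¹.

7.98 × 10⁻³ rad s⁻¹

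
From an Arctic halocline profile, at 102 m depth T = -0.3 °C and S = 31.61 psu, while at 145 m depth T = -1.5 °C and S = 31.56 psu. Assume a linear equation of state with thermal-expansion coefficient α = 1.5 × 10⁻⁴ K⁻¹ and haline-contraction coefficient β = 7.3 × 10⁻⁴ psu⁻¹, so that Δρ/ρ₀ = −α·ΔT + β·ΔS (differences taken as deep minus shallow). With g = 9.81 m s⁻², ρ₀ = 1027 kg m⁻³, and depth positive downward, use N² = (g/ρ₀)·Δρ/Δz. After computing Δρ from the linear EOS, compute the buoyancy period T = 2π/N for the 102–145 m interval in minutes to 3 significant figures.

ΔT = -1.2 K, ΔS = -0.05 psu (deep − shallow).
Δρ/ρ₀ = −αΔT + βΔS = 1.80 × 10⁻⁴ − 3.65 × 10⁻⁵ = 1.435 × 10⁻⁴, so Δρ ≈ 0.1474 kg m⁻³.
N² = (g/ρ₀)·Δρ/Δz = g·(Δρ/ρ₀)/Δz = 9.81 × 1.435 × 10⁻⁴ / 43 = 3.2738 × 10⁻⁵ s⁻².
N = √(3.2738 × 10⁻⁵) = 5.7217 × 10⁻³ rad s⁻¹ → T = 2π/N = 1.0981 × 10³ s = 18.302 min ≈ 18.3 min.

18.3 min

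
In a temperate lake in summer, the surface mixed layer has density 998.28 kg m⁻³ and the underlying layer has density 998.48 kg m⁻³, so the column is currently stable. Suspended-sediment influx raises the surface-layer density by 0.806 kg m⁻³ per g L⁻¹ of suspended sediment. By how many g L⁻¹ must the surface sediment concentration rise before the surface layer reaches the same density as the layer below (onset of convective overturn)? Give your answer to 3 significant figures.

0.248 g L⁻¹

Density deficit of the surface layer: 998.48 − 998.28 = 0.2 kg m⁻³.
Required change = 0.2 / 0.806 = 0.248 g L⁻¹.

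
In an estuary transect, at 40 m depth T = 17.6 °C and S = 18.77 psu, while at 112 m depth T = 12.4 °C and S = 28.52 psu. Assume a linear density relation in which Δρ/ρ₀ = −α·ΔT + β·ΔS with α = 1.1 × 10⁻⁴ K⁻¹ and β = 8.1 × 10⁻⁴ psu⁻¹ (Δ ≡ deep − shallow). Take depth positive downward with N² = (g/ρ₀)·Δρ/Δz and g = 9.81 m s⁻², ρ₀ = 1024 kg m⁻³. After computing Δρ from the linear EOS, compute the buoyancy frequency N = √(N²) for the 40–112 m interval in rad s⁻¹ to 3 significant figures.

0.0340 rad s⁻¹

ΔT = -5.2 K, ΔS = +9.75 psu (deep − shallow).
Δρ/ρ₀ = −αΔT + βΔS = 5.72 × 10⁻⁴ + 7.8975 × 10⁻³ = 8.4695 × 10⁻³, so Δρ ≈ 8.673 kg m⁻³.
N² = (g/ρ₀)·Δρ/Δz = g·(Δρ/ρ₀)/Δz = 9.81 × 8.4695 × 10⁻³ / 72 = 1.1540 × 10⁻³ s⁻².
N = √(1.1540 × 10⁻³) = 0.033971 rad s⁻¹ ≈ 0.0340 rad s⁻¹.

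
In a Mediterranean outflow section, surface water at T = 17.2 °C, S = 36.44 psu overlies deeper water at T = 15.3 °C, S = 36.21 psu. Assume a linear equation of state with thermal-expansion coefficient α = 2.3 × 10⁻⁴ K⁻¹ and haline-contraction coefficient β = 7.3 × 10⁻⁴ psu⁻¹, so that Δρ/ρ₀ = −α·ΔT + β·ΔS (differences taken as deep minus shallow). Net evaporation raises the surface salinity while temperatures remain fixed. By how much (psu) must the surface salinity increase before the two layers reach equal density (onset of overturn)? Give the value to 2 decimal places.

Neutral buoyancy requires −α(T_deep − T_surf) + β(S_deep − S_surf′) = 0.
S_surf′ = S_deep − (α/β)·ΔT = 36.21 − (2.3 × 10⁻⁴/7.3 × 10⁻⁴)·(-1.9) = 36.8086 psu.
Increase required: 36.8086 − 36.44 = 0.3686 psu.

0.37 psu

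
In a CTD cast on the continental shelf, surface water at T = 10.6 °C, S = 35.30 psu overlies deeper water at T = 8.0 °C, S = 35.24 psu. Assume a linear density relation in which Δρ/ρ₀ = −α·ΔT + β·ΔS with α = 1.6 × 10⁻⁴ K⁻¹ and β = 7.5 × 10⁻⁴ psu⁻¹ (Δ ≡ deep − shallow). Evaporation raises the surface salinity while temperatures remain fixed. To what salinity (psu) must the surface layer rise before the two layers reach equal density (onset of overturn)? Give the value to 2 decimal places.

35.79 psu

Neutral buoyancy requires −α(T_deep − T_surf) + β(S_deep − S_surf′) = 0.
S_surf′ = S_deep − (α/β)·ΔT = 35.24 − (1.6 × 10⁻⁴/7.5 × 10⁻⁴)·(-2.6) = 35.7947 psu.
Increase required: 35.7947 − 35.30 = 0.4947 psu.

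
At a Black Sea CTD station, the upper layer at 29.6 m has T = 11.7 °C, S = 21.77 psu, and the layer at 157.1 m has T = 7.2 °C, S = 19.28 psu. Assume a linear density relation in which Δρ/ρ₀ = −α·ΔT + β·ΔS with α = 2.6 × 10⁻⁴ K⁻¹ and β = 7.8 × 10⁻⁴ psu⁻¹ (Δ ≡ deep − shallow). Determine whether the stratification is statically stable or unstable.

unstable

ΔT = 7.2 − 11.7 = -4.5 K and ΔS = 19.28 − 21.77 = -2.49 psu (deep − shallow).
−αΔT = 1.17 × 10⁻³; βΔS = -1.9422 × 10⁻³; sum Δρ/ρ₀ = -7.722 × 10⁻⁴.
Δρ/ρ₀ < 0, so Δρ < 0: deeper water is lighter → statically unstable; the column would overturn.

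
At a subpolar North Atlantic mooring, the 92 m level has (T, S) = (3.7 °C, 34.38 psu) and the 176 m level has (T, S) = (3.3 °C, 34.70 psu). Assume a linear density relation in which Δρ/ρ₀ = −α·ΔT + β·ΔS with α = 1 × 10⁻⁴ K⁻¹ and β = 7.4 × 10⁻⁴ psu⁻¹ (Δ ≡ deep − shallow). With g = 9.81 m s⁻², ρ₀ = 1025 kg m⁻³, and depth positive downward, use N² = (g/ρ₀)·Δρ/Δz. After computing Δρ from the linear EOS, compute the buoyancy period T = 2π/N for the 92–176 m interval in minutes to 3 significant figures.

18.4 min

ΔT = -0.4 K, ΔS = +0.32 psu (deep − shallow).
Δρ/ρ₀ = −αΔT + βΔS = 4.00 × 10⁻⁵ + 2.368 × 10⁻⁴ = 2.768 × 10⁻⁴, so Δρ ≈ 0.2837 kg m⁻³.
N² = (g/ρ₀)·Δρ/Δz = g·(Δρ/ρ₀)/Δz = 9.81 × 2.768 × 10⁻⁴ / 84 = 3.2326 × 10⁻⁵ s⁻².
N = √(3.2326 × 10⁻⁵) = 5.6856 × 10⁻³ rad s⁻¹ → T = 2π/N = 1.1051 × 10³ s = 18.418 min ≈ 18.4 min.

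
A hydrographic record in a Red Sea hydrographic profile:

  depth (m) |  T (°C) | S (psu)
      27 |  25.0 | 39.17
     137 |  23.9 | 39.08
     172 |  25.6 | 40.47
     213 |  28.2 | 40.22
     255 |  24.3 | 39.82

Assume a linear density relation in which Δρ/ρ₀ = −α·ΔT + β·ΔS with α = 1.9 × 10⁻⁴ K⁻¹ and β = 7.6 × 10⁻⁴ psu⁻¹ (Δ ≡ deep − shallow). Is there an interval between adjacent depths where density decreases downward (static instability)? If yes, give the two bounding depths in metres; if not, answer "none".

Evaluate Δρ/ρ₀ = −αΔT + βΔS across each adjacent pair:
  27–137 m: −αΔT+βΔS = −(1.9 × 10⁻⁴)(-1.1)+(7.6 × 10⁻⁴)(-0.09) = 1.4 × 10⁻⁴ → stable
  137–172 m: −αΔT+βΔS = −(1.9 × 10⁻⁴)(+1.7)+(7.6 × 10⁻⁴)(+1.39) = 7.3 × 10⁻⁴ → stable
  172–213 m: −αΔT+βΔS = −(1.9 × 10⁻⁴)(+2.6)+(7.6 × 10⁻⁴)(-0.25) = -6.8 × 10⁻⁴ → UNSTABLE
  213–255 m: −αΔT+βΔS = −(1.9 × 10⁻⁴)(-3.9)+(7.6 × 10⁻⁴)(-0.40) = 4.4 × 10⁻⁴ → stable
The 172–213 m interval has Δρ < 0: lighter water underlies denser water.

172–213 m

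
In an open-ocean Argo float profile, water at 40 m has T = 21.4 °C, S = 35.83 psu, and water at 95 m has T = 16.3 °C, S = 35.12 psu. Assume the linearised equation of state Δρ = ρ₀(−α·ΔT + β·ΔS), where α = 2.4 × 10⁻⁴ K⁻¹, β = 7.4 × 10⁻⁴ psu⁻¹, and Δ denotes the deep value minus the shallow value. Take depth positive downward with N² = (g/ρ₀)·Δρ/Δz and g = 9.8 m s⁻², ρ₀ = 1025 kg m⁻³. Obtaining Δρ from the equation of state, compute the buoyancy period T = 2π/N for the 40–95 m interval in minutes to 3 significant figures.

ΔT = -5.1 K, ΔS = -0.71 psu (deep − shallow).
Δρ/ρ₀ = −αΔT + βΔS = 1.224 × 10⁻³ − 5.254 × 10⁻⁴ = 6.986 × 10⁻⁴, so Δρ ≈ 0.7161 kg m⁻³.
N² = (g/ρ₀)·Δρ/Δz = g·(Δρ/ρ₀)/Δz = 9.8 × 6.986 × 10⁻⁴ / 55 = 1.2448 × 10⁻⁴ s⁻².
N = √(1.2448 × 10⁻⁴) = 0.011157 rad s⁻¹ → T = 2π/N = 563.16 s = 9.3860 min ≈ 9.39 min.

9.39 min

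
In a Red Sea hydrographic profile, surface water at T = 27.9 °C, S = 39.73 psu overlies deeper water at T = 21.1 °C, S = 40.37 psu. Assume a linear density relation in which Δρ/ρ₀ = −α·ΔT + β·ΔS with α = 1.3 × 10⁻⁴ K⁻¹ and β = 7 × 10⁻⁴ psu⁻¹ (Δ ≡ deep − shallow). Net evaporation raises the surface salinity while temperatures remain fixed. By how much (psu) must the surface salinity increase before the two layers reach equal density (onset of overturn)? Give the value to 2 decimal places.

1.90 psu

Neutral buoyancy requires −α(T_deep − T_surf) + β(S_deep − S_surf′) = 0.
S_surf′ = S_deep − (α/β)·ΔT = 40.37 − (1.3 × 10⁻⁴/7 × 10⁻⁴)·(-6.8) = 41.6329 psu.
Increase required: 41.6329 − 39.73 = 1.9029 psu.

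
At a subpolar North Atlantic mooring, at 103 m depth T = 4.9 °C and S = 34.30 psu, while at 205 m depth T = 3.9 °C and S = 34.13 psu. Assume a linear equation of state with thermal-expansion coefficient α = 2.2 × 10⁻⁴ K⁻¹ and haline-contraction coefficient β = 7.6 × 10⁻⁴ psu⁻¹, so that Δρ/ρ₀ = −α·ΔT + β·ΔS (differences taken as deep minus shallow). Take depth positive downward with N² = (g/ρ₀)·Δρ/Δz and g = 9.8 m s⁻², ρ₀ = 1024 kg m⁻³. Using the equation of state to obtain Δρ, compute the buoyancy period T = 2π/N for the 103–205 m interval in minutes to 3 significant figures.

35.5 min

ΔT = -1.0 K, ΔS = -0.17 psu (deep − shallow).
Δρ/ρ₀ = −αΔT + βΔS = 2.20 × 10⁻⁴ − 1.292 × 10⁻⁴ = 9.08 × 10⁻⁵, so Δρ ≈ 0.09298 kg m⁻³.
N² = (g/ρ₀)·Δρ/Δz = g·(Δρ/ρ₀)/Δz = 9.8 × 9.08 × 10⁻⁵ / 102 = 8.7239 × 10⁻⁶ s⁻².
N = √(8.7239 × 10⁻⁶) = 2.9536 × 10⁻³ rad s⁻¹ → T = 2π/N = 2.1273 × 10³ s = 35.455 min ≈ 35.5 min.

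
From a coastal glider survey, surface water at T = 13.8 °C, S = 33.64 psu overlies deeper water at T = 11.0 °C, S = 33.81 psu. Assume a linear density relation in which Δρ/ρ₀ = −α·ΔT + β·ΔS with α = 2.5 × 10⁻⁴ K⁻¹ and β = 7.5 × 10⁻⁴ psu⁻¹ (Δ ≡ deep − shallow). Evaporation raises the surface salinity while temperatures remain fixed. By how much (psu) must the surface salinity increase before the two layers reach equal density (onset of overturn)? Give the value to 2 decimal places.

1.10 psu

Neutral buoyancy requires −α(T_deep − T_surf) + β(S_deep − S_surf′) = 0.
S_surf′ = S_deep − (α/β)·ΔT = 33.81 − (2.5 × 10⁻⁴/7.5 × 10⁻⁴)·(-2.8) = 34.7433 psu.
Increase required: 34.7433 − 33.64 = 1.1033 psu.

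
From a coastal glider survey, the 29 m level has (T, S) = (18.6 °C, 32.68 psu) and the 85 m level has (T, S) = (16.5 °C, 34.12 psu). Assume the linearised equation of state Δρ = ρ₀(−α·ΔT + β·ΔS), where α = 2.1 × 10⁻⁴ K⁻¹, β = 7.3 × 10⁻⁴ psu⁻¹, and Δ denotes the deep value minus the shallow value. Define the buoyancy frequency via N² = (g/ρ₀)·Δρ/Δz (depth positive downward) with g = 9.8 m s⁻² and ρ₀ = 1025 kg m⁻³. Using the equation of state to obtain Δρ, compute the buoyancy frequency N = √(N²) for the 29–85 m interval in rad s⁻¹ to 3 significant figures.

ΔT = -2.1 K, ΔS = +1.44 psu (deep − shallow).
Δρ/ρ₀ = −αΔT + βΔS = 4.41 × 10⁻⁴ + 1.0512 × 10⁻³ = 1.4922 × 10⁻³, so Δρ ≈ 1.530 kg m⁻³.
N² = (g/ρ₀)·Δρ/Δz = g·(Δρ/ρ₀)/Δz = 9.8 × 1.4922 × 10⁻³ / 56 = 2.6114 × 10⁻⁴ s⁻².
N = √(2.6114 × 10⁻⁴) = 0.016160 rad s⁻¹ ≈ 0.0162 rad s⁻¹.

0.0162 rad s⁻¹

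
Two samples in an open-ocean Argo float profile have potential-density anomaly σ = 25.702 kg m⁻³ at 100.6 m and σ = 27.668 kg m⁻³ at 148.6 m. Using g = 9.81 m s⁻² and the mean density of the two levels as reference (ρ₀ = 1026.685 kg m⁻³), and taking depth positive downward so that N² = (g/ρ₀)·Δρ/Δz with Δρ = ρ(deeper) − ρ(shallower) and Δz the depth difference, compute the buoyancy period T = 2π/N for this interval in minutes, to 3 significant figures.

Δρ = 1027.668 − 1025.702 = 1.966 kg m⁻³ over Δz = 148.6 − 100.6 = 48 m.
N² = (9.81/1026.685) × (1.966/48) = 3.9136 × 10⁻⁴ s⁻².
N = √(3.9136 × 10⁻⁴) = 0.019783 rad s⁻¹, so T = 2π/N = 317.61 s = 5.2935 min ≈ 5.29 min.

5.29 min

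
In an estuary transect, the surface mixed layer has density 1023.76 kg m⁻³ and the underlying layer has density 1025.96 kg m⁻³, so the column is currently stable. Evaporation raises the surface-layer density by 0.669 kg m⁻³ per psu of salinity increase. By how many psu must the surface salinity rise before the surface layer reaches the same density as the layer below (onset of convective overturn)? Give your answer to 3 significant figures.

Density deficit of the surface layer: 1025.96 − 1023.76 = 2.2 kg m⁻³.
Required change = 2.2 / 0.669 = 3.29 psu.

3.29 psu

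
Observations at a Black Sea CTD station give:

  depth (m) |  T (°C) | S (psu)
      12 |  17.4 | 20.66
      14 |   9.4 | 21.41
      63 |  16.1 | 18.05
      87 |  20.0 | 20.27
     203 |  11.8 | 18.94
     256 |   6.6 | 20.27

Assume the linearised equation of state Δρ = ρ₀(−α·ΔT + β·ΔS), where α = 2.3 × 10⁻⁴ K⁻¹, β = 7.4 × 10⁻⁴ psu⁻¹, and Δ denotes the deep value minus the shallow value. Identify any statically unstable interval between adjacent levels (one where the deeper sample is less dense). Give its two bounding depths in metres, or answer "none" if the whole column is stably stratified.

Evaluate Δρ/ρ₀ = −αΔT + βΔS across each adjacent pair:
  12–14 m: −αΔT+βΔS = −(2.3 × 10⁻⁴)(-8.0)+(7.4 × 10⁻⁴)(+0.75) = 2.4 × 10⁻³ → stable
  14–63 m: −αΔT+βΔS = −(2.3 × 10⁻⁴)(+6.7)+(7.4 × 10⁻⁴)(-3.36) = -4.0 × 10⁻³ → UNSTABLE
  63–87 m: −αΔT+βΔS = −(2.3 × 10⁻⁴)(+3.9)+(7.4 × 10⁻⁴)(+2.22) = 7.5 × 10⁻⁴ → stable
  87–203 m: −αΔT+βΔS = −(2.3 × 10⁻⁴)(-8.2)+(7.4 × 10⁻⁴)(-1.33) = 9.0 × 10⁻⁴ → stable
  203–256 m: −αΔT+βΔS = −(2.3 × 10⁻⁴)(-5.2)+(7.4 × 10⁻⁴)(+1.33) = 2.2 × 10⁻³ → stable
The 14–63 m interval has Δρ < 0: lighter water underlies denser water.

14–63 m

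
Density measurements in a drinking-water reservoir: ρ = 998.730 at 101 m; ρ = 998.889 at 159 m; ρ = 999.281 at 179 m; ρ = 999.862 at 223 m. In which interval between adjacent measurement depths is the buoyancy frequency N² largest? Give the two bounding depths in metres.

Compute the density gradient over each adjacent pair:
  101–159 m: Δρ/Δz = 0.159/58 = 2.7 × 10⁻³ kg m⁻⁴
  159–179 m: Δρ/Δz = 0.392/20 = 0.020 kg m⁻⁴
  179–223 m: Δρ/Δz = 0.581/44 = 0.013 kg m⁻⁴
The largest gradient is in the 159–179 m interval — the pycnocline.

159–179 m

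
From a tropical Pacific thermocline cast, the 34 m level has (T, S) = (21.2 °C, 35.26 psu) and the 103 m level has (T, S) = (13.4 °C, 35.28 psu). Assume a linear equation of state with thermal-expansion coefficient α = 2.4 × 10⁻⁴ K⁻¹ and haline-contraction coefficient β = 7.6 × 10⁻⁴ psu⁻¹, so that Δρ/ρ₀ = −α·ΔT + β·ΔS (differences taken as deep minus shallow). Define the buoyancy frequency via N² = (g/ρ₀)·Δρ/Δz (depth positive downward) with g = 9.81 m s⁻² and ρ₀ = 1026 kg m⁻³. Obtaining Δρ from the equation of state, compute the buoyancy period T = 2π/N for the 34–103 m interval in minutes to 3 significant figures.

6.39 min

ΔT = -7.8 K, ΔS = +0.02 psu (deep − shallow).
Δρ/ρ₀ = −αΔT + βΔS = 1.872 × 10⁻³ + 1.52 × 10⁻⁵ = 1.8872 × 10⁻³, so Δρ ≈ 1.936 kg m⁻³.
N² = (g/ρ₀)·Δρ/Δz = g·(Δρ/ρ₀)/Δz = 9.81 × 1.8872 × 10⁻³ / 69 = 2.6831 × 10⁻⁴ s⁻².
N = √(2.6831 × 10⁻⁴) = 0.016380 rad s⁻¹ → T = 2π/N = 383.59 s = 6.3932 min ≈ 6.39 min.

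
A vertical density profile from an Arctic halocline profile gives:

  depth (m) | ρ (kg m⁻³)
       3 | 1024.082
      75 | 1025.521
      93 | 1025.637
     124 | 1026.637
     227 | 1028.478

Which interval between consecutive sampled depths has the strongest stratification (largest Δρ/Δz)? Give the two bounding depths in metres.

93–124 m

Compute the density gradient over each adjacent pair:
  3–75 m: Δρ/Δz = 1.439/72 = 0.020 kg m⁻⁴
  75–93 m: Δρ/Δz = 0.116/18 = 6.4 × 10⁻³ kg m⁻⁴
  93–124 m: Δρ/Δz = 1.000/31 = 0.032 kg m⁻⁴
  124–227 m: Δρ/Δz = 1.841/103 = 0.018 kg m⁻⁴
The largest gradient is in the 93–124 m interval — the pycnocline.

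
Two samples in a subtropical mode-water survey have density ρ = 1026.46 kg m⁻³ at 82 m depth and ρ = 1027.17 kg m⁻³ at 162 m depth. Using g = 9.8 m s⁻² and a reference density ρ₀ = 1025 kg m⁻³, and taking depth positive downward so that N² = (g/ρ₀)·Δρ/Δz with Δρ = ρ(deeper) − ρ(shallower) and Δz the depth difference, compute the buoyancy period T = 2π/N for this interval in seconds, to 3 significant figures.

Δρ = 1027.17 − 1026.46 = 0.71 kg m⁻³ over Δz = 162 − 82 = 80 m.
N² = (9.8/1025) × (0.71/80) = 8.4854 × 10⁻⁵ s⁻².
N = √(8.4854 × 10⁻⁵) = 9.2116 × 10⁻³ rad s⁻¹, so T = 2π/N = 682.09 s ≈ 682 s.

682 s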